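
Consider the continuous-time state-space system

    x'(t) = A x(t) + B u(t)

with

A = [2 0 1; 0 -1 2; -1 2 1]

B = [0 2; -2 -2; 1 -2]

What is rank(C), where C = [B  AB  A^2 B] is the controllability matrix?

AB = [[1, 2], [4, -2], [-3, -8]]
A^2B = [[-1, -4], [-10, -14], [4, -14]]
Controllability matrix C = [B  AB  A^2B] = [[0, 2, 1, 2, -1, -4], [-2, -2, 4, -2, -10, -14], [1, -2, -3, -8, 4, -14]]
Take the 3×3 submatrix of C formed by columns 1, 2, 3: [[0, 2, 1], [-2, -2, 4], [1, -2, -3]]. Its determinant is 0·((-2)·(-3) - 4·(-2)) - 2·((-2)·(-3) - 4·1) + 1·((-2)·(-2) - (-2)·1) = 0·14 - 2·2 + 1·6 = 2 ≠ 0.
So rank(C) ≥ 3; since C has 3 rows, rank(C) = 3.
rank(C) = 3 = n, so the pair (A, B) is completely controllable.

3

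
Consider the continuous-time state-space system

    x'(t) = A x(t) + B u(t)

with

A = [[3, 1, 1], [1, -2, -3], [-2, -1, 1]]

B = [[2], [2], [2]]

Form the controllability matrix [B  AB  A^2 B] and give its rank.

3

AB = [[10], [-8], [-4]]
A^2B = [[18], [38], [-16]]
Controllability matrix C = [B  AB  A^2B] = [[2, 10, 18], [2, -8, 38], [2, -4, -16]]
det(C) = 2·((-8)·(-16) - 38·(-4)) - 10·(2·(-16) - 38·2) + 18·(2·(-4) - (-8)·2) = 2·280 - 10·(-108) + 18·8 = 1784 ≠ 0, so rank(C) = 3.
rank(C) = 3 = n, so the pair (A, B) is completely controllable.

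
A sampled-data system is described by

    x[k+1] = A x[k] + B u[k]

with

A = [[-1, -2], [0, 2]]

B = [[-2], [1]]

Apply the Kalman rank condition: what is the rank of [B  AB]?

2

AB = [[0], [2]]
Controllability matrix C = [B  AB] = [[-2, 0], [1, 2]]
det(C) = (-2)·2 - 0·1 = -4 - 0 = -4 ≠ 0, so rank(C) = 2.
rank(C) = 2 = n, so the pair (A, B) is completely controllable.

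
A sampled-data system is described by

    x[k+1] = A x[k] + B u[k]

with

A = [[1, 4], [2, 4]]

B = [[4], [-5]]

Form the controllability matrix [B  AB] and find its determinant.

-128

AB = [[-16], [-12]]
Controllability matrix C = [B  AB] = [[4, -16], [-5, -12]]
det(C) = 4·(-12) - (-16)·(-5) = -48 - 80 = -128
Since det(C) ≠ 0, rank(C) = 2 and the system is completely controllable.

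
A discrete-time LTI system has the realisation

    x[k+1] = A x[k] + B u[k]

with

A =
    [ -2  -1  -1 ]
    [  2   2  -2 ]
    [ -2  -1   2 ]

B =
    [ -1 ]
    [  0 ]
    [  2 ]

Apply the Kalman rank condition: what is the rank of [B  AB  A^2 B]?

AB = [[0], [-6], [6]]
A^2B = [[0], [-24], [18]]
Controllability matrix C = [B  AB  A^2B] = [[-1, 0, 0], [0, -6, -24], [2, 6, 18]]
det(C) = (-1)·((-6)·18 - (-24)·6) - 0·(0·18 - (-24)·2) + 0·(0·6 - (-6)·2) = (-1)·36 - 0·48 + 0·12 = -36 ≠ 0, so rank(C) = 3.
rank(C) = 3 = n, so the pair (A, B) is completely controllable.

3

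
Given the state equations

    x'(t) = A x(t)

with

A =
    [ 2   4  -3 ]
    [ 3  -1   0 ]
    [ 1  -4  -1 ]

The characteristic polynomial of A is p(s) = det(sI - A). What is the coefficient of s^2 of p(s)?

0

Expand det(sI - A) for the 3×3 matrix.
p(s) = s^3 - 12s - 47.
(Check: constant term = det(-A) = (-1)^3 det A = -47; coefficient of s^2 = -tr A = 0.)
The coefficient of s^2 is 0.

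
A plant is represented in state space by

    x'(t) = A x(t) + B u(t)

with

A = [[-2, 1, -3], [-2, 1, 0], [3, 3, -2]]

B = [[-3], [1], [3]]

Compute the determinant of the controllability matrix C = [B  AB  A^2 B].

AB = [[-2], [7], [-12]]
A^2B = [[47], [11], [39]]
Controllability matrix C = [B  AB  A^2B] = [[-3, -2, 47], [1, 7, 11], [3, -12, 39]]
Expanding along the first row, det(C) = (-3)·(7·39 - 11·(-12)) - (-2)·(1·39 - 11·3) + 47·(1·(-12) - 7·3) = (-3)·405 - (-2)·6 + 47·(-33) = -2754
Since det(C) ≠ 0, rank(C) = 3 and the system is completely controllable.

-2754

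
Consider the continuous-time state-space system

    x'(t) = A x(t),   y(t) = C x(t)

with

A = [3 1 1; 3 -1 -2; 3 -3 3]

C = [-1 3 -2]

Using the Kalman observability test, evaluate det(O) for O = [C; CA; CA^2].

760

CA = [[0, 2, -13]]
CA^2 = [[-33, 37, -43]]
Observability matrix O = [C; CA; CA^2] = [[-1, 3, -2], [0, 2, -13], [-33, 37, -43]]
Expanding along the first row, det(O) = (-1)·(2·(-43) - (-13)·37) - 3·(0·(-43) - (-13)·(-33)) + (-2)·(0·37 - 2·(-33)) = (-1)·395 - 3·(-429) + (-2)·66 = 760
Since det(O) ≠ 0, rank(O) = 3 and the system is completely observable.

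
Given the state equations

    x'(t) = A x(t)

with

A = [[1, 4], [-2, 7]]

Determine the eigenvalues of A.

det(sI - A) = s^2 - (tr A)s + det A, with tr A = 1 + 7 = 8 and det A = 1·7 - 4·(-2) = 7 - (-8) = 15.
So p(s) = det(sI - A) = s^2 - 8s + 15.
Factor s^2 - 8s + 15: two numbers with sum 8 and product 15 are 5 and 3, so s^2 - 8s + 15 = (s - 5)(s - 3).
Hence p(s) = (s - 5) (s - 3), with roots 3, 5.
At least one eigenvalue has non-negative real part, so the system is not asymptotically stable.

3, 5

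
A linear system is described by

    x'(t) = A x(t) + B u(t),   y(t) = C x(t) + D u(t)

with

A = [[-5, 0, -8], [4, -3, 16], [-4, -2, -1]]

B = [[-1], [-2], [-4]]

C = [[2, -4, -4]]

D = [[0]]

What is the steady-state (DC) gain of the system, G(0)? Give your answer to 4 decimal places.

G(0) = C(-A)^{-1}B + D = -C A^{-1} B + D.
det A = -15, so A^{-1} = (1/-15)·adj(A) = [[-7/3, -16/15, 8/5], [4, 9/5, -16/5], [4/3, 2/3, -1]]
A^{-1} B = [-29/15, 26/5, 4/3]^T
C A^{-1} B = -30
G(0) = D - C A^{-1} B = 0 - (-30) = 30

30.0000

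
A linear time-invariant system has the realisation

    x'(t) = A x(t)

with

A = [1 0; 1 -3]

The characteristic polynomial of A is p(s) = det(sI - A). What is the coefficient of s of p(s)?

2

For a 2×2 matrix, det(sI - A) = s^2 - (tr A)s + det A.
tr A = -2, det A = -3.
So p(s) = s^2 + 2s - 3.
The coefficient of s is 2.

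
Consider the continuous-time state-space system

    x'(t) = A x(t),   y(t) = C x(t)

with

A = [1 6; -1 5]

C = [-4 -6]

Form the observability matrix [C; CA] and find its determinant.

228

CA = [[2, -54]]
Observability matrix O = [C; CA] = [[-4, -6], [2, -54]]
det(O) = (-4)·(-54) - (-6)·2 = 216 - (-12) = 228
Since det(O) ≠ 0, rank(O) = 2 and the system is completely observable.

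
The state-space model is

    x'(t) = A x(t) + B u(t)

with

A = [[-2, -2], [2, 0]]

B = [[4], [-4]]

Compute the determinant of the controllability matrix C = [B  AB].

AB = [[0], [8]]
Controllability matrix C = [B  AB] = [[4, 0], [-4, 8]]
det(C) = 4·8 - 0·(-4) = 32 - 0 = 32
Since det(C) ≠ 0, rank(C) = 2 and the system is completely controllable.

32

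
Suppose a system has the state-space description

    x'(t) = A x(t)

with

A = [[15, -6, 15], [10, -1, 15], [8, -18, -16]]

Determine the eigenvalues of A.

det(sI - A) = s^3 - (tr A)s^2 + (M11 + M22 + M33)s - det A, where Mii is the 2×2 principal minor of A obtained by deleting row i and column i.
tr A = 15 + (-1) + (-16) = -2; M11 = (-1)·(-16) - 15·(-18) = 16 - (-270) = 286; M22 = 15·(-16) - 15·8 = -240 - 120 = -360; M33 = 15·(-1) - (-6)·10 = -15 - (-60) = 45; sum of minors = -29.
det A = 15·((-1)·(-16) - 15·(-18)) - (-6)·(10·(-16) - 15·8) + 15·(10·(-18) - (-1)·8) = 15·286 - (-6)·(-280) + 15·(-172) = 30.
So p(s) = det(sI - A) = s^3 + 2s^2 - 29s - 30.
Rational-root test: any integer root divides -30. Testing small divisors, s = -1 works: p(-1) = -1 + 2 + 29 + (-30) = 0, so (s + 1) is a factor.
Dividing, p(s) = (s + 1)(s^2 + s - 30).
Factor s^2 + s - 30: two numbers with sum -1 and product -30 are 5 and -6, so s^2 + s - 30 = (s - 5)(s + 6).
Hence p(s) = (s - 5) (s + 1) (s + 6), with roots -6, -1, 5.
At least one eigenvalue has non-negative real part, so the system is not asymptotically stable.

-6, -1, 5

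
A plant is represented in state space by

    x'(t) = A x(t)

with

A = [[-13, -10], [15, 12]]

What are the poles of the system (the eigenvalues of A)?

det(sI - A) = s^2 - (tr A)s + det A, with tr A = (-13) + 12 = -1 and det A = (-13)·12 - (-10)·15 = -156 - (-150) = -6.
So p(s) = det(sI - A) = s^2 + s - 6.
Factor s^2 + s - 6: two numbers with sum -1 and product -6 are 2 and -3, so s^2 + s - 6 = (s - 2)(s + 3).
Hence p(s) = (s - 2) (s + 3), with roots -3, 2.
At least one eigenvalue has non-negative real part, so the system is not asymptotically stable.

-3, 2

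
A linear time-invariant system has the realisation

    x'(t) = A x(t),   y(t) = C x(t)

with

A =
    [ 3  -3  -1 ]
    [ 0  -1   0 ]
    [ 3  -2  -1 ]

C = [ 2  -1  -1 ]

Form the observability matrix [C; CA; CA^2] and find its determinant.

-2

CA = [[3, -3, -1]]
CA^2 = [[6, -4, -2]]
Observability matrix O = [C; CA; CA^2] = [[2, -1, -1], [3, -3, -1], [6, -4, -2]]
Expanding along the first row, det(O) = 2·((-3)·(-2) - (-1)·(-4)) - (-1)·(3·(-2) - (-1)·6) + (-1)·(3·(-4) - (-3)·6) = 2·2 - (-1)·0 + (-1)·6 = -2
Since det(O) ≠ 0, rank(O) = 3 and the system is completely observable.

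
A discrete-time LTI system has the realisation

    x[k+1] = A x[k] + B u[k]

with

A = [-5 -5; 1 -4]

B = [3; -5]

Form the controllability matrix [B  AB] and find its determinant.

AB = [[10], [23]]
Controllability matrix C = [B  AB] = [[3, 10], [-5, 23]]
det(C) = 3·23 - 10·(-5) = 69 - (-50) = 119
Since det(C) ≠ 0, rank(C) = 2 and the system is completely controllable.

119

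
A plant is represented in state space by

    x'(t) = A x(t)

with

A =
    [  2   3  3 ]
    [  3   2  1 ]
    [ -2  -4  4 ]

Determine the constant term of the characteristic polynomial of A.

42

Expand det(sI - A) for the 3×3 matrix.
p(s) = s^3 - 8s^2 + 21s + 42.
(Check: constant term = det(-A) = (-1)^3 det A = 42; coefficient of s^2 = -tr A = -8.)
The constant term is 42.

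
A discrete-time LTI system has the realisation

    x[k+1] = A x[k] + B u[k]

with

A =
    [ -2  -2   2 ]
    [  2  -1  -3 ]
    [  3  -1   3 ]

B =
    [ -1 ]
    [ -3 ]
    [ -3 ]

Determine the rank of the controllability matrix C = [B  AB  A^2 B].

AB = [[2], [10], [-9]]
A^2B = [[-42], [21], [-31]]
Controllability matrix C = [B  AB  A^2B] = [[-1, 2, -42], [-3, 10, 21], [-3, -9, -31]]
det(C) = (-1)·(10·(-31) - 21·(-9)) - 2·((-3)·(-31) - 21·(-3)) + (-42)·((-3)·(-9) - 10·(-3)) = (-1)·(-121) - 2·156 + (-42)·57 = -2585 ≠ 0, so rank(C) = 3.
rank(C) = 3 = n, so the pair (A, B) is completely controllable.

3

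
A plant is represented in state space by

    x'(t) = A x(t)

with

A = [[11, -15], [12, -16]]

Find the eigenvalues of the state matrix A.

det(sI - A) = s^2 - (tr A)s + det A, with tr A = 11 + (-16) = -5 and det A = 11·(-16) - (-15)·12 = -176 - (-180) = 4.
So p(s) = det(sI - A) = s^2 + 5s + 4.
Factor s^2 + 5s + 4: two numbers with sum -5 and product 4 are -1 and -4, so s^2 + 5s + 4 = (s + 1)(s + 4).
Hence p(s) = (s + 1) (s + 4), with roots -4, -1.
All eigenvalues have negative real part, so the system is asymptotically stable.

-4, -1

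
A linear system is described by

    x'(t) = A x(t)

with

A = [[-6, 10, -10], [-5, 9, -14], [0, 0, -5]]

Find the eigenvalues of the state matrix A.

-5, -1, 4

det(sI - A) = s^3 - (tr A)s^2 + (M11 + M22 + M33)s - det A, where Mii is the 2×2 principal minor of A obtained by deleting row i and column i.
tr A = (-6) + 9 + (-5) = -2; M11 = 9·(-5) - (-14)·0 = -45 - 0 = -45; M22 = (-6)·(-5) - (-10)·0 = 30 - 0 = 30; M33 = (-6)·9 - 10·(-5) = -54 - (-50) = -4; sum of minors = -19.
det A = (-6)·(9·(-5) - (-14)·0) - 10·((-5)·(-5) - (-14)·0) + (-10)·((-5)·0 - 9·0) = (-6)·(-45) - 10·25 + (-10)·0 = 20.
So p(s) = det(sI - A) = s^3 + 2s^2 - 19s - 20.
Rational-root test: any integer root divides -20. Testing small divisors, s = -1 works: p(-1) = -1 + 2 + 19 + (-20) = 0, so (s + 1) is a factor.
Dividing, p(s) = (s + 1)(s^2 + s - 20).
Factor s^2 + s - 20: two numbers with sum -1 and product -20 are 4 and -5, so s^2 + s - 20 = (s - 4)(s + 5).
Hence p(s) = (s - 4) (s + 1) (s + 5), with roots -5, -1, 4.
At least one eigenvalue has non-negative real part, so the system is not asymptotically stable.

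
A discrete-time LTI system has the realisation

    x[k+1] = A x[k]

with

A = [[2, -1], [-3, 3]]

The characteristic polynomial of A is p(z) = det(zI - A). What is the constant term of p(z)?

3

For a 2×2 matrix, det(zI - A) = z^2 - (tr A)z + det A.
tr A = 5, det A = 3.
So p(z) = z^2 - 5z + 3.
The constant term is 3.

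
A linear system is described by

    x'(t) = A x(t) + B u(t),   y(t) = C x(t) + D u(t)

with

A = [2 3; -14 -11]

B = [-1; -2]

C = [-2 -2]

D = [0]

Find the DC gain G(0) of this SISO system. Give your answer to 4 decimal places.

G(0) = C(-A)^{-1}B + D = -C A^{-1} B + D.
det A = 20, so A^{-1} = (1/20)·adj(A) = [[-11/20, -3/20], [7/10, 1/10]]
A^{-1} B = [17/20, -9/10]^T
C A^{-1} B = 1/10
G(0) = D - C A^{-1} B = 0 - (1/10) = -1/10 ≈ -0.1000

-0.1000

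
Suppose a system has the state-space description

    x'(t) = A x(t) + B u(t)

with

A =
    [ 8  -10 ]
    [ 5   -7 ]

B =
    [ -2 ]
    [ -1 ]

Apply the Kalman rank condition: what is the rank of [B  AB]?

AB = [[-6], [-3]]
Controllability matrix C = [B  AB] = [[-2, -6], [-1, -3]]
Every column of C is a scalar multiple of column 1 = [-2, -1] (multipliers 1, 3), so the columns span a one-dimensional space.
C ≠ 0, hence rank(C) = 1.
rank(C) = 1 < n = 2, so the pair (A, B) is not completely controllable.

1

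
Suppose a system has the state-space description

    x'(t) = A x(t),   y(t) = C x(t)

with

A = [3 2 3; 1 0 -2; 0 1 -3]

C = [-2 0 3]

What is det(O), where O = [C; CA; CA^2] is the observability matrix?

1297

CA = [[-6, -1, -15]]
CA^2 = [[-19, -27, 29]]
Observability matrix O = [C; CA; CA^2] = [[-2, 0, 3], [-6, -1, -15], [-19, -27, 29]]
Expanding along the first row, det(O) = (-2)·((-1)·29 - (-15)·(-27)) - 0·((-6)·29 - (-15)·(-19)) + 3·((-6)·(-27) - (-1)·(-19)) = (-2)·(-434) - 0·(-459) + 3·143 = 1297
Since det(O) ≠ 0, rank(O) = 3 and the system is completely observable.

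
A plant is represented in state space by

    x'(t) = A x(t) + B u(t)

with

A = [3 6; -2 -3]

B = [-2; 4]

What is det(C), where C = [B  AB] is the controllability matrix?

-56

AB = [[18], [-8]]
Controllability matrix C = [B  AB] = [[-2, 18], [4, -8]]
det(C) = (-2)·(-8) - 18·4 = 16 - 72 = -56
Since det(C) ≠ 0, rank(C) = 2 and the system is completely controllable.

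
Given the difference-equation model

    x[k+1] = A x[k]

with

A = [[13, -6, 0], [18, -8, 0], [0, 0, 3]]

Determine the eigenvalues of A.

det(zI - A) = z^3 - (tr A)z^2 + (M11 + M22 + M33)z - det A, where Mii is the 2×2 principal minor of A obtained by deleting row i and column i.
tr A = 13 + (-8) + 3 = 8; M11 = (-8)·3 - 0·0 = -24 - 0 = -24; M22 = 13·3 - 0·0 = 39 - 0 = 39; M33 = 13·(-8) - (-6)·18 = -104 - (-108) = 4; sum of minors = 19.
det A = 13·((-8)·3 - 0·0) - (-6)·(18·3 - 0·0) + 0·(18·0 - (-8)·0) = 13·(-24) - (-6)·54 + 0·0 = 12.
So p(z) = det(zI - A) = z^3 - 8z^2 + 19z - 12.
Rational-root test: any integer root divides -12. Testing small divisors, z = 1 works: p(1) = 1 + (-8) + 19 + (-12) = 0, so (z - 1) is a factor.
Dividing, p(z) = (z - 1)(z^2 - 7z + 12).
Factor z^2 - 7z + 12: two numbers with sum 7 and product 12 are 4 and 3, so z^2 - 7z + 12 = (z - 4)(z - 3).
Hence p(z) = (z - 4) (z - 3) (z - 1), with roots 1, 3, 4.

1, 3, 4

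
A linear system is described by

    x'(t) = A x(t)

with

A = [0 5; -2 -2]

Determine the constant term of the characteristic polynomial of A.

For a 2×2 matrix, det(sI - A) = s^2 - (tr A)s + det A.
tr A = -2, det A = 10.
So p(s) = s^2 + 2s + 10.
The constant term is 10.

10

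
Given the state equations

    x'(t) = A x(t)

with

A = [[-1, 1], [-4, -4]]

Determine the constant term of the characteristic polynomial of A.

8

For a 2×2 matrix, det(sI - A) = s^2 - (tr A)s + det A.
tr A = -5, det A = 8.
So p(s) = s^2 + 5s + 8.
The constant term is 8.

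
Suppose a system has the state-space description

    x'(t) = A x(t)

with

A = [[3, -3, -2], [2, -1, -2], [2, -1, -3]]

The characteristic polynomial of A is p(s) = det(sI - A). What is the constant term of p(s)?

3

Expand det(sI - A) for the 3×3 matrix.
p(s) = s^3 + s^2 - s + 3.
(Check: constant term = det(-A) = (-1)^3 det A = 3; coefficient of s^2 = -tr A = 1.)
The constant term is 3.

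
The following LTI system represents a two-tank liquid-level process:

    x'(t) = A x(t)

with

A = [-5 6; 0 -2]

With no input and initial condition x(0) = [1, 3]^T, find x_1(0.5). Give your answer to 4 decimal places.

det(sI - A) = s^2 - (tr A)s + det A, with tr A = (-5) + (-2) = -7 and det A = (-5)·(-2) - 6·0 = 10 - 0 = 10.
So p(s) = det(sI - A) = s^2 + 7s + 10.
Factor s^2 + 7s + 10: two numbers with sum -7 and product 10 are -2 and -5, so s^2 + 7s + 10 = (s + 2)(s + 5).
Hence p(s) = (s + 2) (s + 5), with roots -5, -2.
The eigenvalues -5, -2 are distinct and real, so A is diagonalisable and x(t) = e^{At} x(0) = V diag(e^{λ_i t}) V^{-1} x(0), where the columns of V are the eigenvectors.
λ = -5: A - (-5)I = [[0, 6], [0, 3]]. Row 1 gives 0·v1 + 6·v2 = 0, so take v_1 = [1, 0]^T.
λ = -2: A - (-2)I = [[-3, 6], [0, 0]]. Row 1 gives (-3)·v1 + 6·v2 = 0, so take v_2 = [2, 1]^T.
V = [v_1 v_2] = [[1, 2], [0, 1]] has det V = 1, so V^{-1} = adj(V)/det V = [[1, -2], [0, 1]].
Modal coordinates z(0) = V^{-1} x(0): 1·1 + (-2)·3 = -5; 0·1 + 1·3 = 3; so z(0) = [-5, 3]^T.
x_1(t) = Σ_i (v_i)_1 · z_i(0) · e^{λ_i t} (row 1 of V times the modal terms).
x_1(0.5) = 1·(-5)·e^{-5·0.5} + 2·3·e^{-2·0.5} = (-5)·0.08208500 + 6·0.36787944 = 1.7969.

1.7969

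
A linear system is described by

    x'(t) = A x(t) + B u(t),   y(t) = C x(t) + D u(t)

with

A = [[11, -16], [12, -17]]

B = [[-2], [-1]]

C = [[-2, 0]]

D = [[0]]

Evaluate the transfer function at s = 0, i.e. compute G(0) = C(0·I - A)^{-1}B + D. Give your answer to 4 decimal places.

7.2000

G(0) = C(-A)^{-1}B + D = -C A^{-1} B + D.
det A = 5, so A^{-1} = (1/5)·adj(A) = [[-17/5, 16/5], [-12/5, 11/5]]
A^{-1} B = [18/5, 13/5]^T
C A^{-1} B = -36/5
G(0) = D - C A^{-1} B = 0 - (-36/5) = 36/5 ≈ 7.2000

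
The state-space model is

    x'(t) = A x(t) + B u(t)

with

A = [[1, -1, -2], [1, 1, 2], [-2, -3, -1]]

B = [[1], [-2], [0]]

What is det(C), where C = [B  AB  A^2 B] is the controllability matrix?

-43

AB = [[3], [-1], [4]]
A^2B = [[-4], [10], [-7]]
Controllability matrix C = [B  AB  A^2B] = [[1, 3, -4], [-2, -1, 10], [0, 4, -7]]
Expanding along the first row, det(C) = 1·((-1)·(-7) - 10·4) - 3·((-2)·(-7) - 10·0) + (-4)·((-2)·4 - (-1)·0) = 1·(-33) - 3·14 + (-4)·(-8) = -43
Since det(C) ≠ 0, rank(C) = 3 and the system is completely controllable.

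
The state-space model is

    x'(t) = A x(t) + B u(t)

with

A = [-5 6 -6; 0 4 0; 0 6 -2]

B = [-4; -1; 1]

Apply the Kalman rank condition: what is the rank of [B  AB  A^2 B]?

AB = [[8], [-4], [-8]]
A^2B = [[-16], [-16], [-8]]
Controllability matrix C = [B  AB  A^2B] = [[-4, 8, -16], [-1, -4, -16], [1, -8, -8]]
The rows r1, r2, r3 of C are linearly dependent: r1 - 2·r2 + 2·r3 = 0 (check each entry), so rank(C) ≤ 2.
The 2×2 minor from rows 1, 2, columns 1, 2 is (-4)·(-4) - 8·(-1) = 16 - (-8) = 24 ≠ 0, so rank(C) = 2.
rank(C) = 2 < n = 3, so the pair (A, B) is not completely controllable.

2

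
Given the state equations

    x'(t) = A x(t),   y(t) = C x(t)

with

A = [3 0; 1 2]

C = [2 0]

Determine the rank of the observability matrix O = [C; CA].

1

CA = [[6, 0]]
Observability matrix O = [C; CA] = [[2, 0], [6, 0]]
Every row of O is a scalar multiple of row 1 = [2, 0] (multipliers 1, 3), so the rows span a one-dimensional space.
O ≠ 0, hence rank(O) = 1.
rank(O) = 1 < n = 2, so the pair (A, C) is not completely observable.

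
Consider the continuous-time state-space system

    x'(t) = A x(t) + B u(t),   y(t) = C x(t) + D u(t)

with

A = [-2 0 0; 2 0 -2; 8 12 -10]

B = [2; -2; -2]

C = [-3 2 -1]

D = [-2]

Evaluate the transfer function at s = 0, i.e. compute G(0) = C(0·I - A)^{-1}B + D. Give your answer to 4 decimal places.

-6.0000

G(0) = C(-A)^{-1}B + D = -C A^{-1} B + D.
det A = -48, so A^{-1} = (1/-48)·adj(A) = [[-1/2, 0, 0], [-1/12, -5/12, 1/12], [-1/2, -1/2, 0]]
A^{-1} B = [-1, 1/2, 0]^T
C A^{-1} B = 4
G(0) = D - C A^{-1} B = -2 - (4) = -6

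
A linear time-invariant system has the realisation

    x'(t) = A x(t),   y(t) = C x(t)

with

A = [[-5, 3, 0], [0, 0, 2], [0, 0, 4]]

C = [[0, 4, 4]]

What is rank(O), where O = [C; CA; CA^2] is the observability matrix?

CA = [[0, 0, 24]]
CA^2 = [[0, 0, 96]]
Observability matrix O = [C; CA; CA^2] = [[0, 4, 4], [0, 0, 24], [0, 0, 96]]
Column 1 of O is identically zero, so rank(O) ≤ 2.
The 2×2 minor from rows 1, 2, columns 2, 3 is 4·24 - 4·0 = 96 - 0 = 96 ≠ 0, so rank(O) = 2.
rank(O) = 2 < n = 3, so the pair (A, C) is not completely observable.

2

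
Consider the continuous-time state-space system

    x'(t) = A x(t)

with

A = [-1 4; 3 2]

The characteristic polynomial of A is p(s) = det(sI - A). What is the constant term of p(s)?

For a 2×2 matrix, det(sI - A) = s^2 - (tr A)s + det A.
tr A = 1, det A = -14.
So p(s) = s^2 - s - 14.
The constant term is -14.

-14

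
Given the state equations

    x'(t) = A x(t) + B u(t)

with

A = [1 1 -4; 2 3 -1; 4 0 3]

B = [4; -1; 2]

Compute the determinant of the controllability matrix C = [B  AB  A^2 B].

5096

AB = [[-5], [3], [22]]
A^2B = [[-90], [-23], [46]]
Controllability matrix C = [B  AB  A^2B] = [[4, -5, -90], [-1, 3, -23], [2, 22, 46]]
Expanding along the first row, det(C) = 4·(3·46 - (-23)·22) - (-5)·((-1)·46 - (-23)·2) + (-90)·((-1)·22 - 3·2) = 4·644 - (-5)·0 + (-90)·(-28) = 5096
Since det(C) ≠ 0, rank(C) = 3 and the system is completely controllable.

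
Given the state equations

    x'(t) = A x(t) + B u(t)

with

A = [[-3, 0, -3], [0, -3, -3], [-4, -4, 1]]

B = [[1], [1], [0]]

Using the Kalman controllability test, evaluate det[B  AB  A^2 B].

AB = [[-3], [-3], [-8]]
A^2B = [[33], [33], [16]]
Controllability matrix C = [B  AB  A^2B] = [[1, -3, 33], [1, -3, 33], [0, -8, 16]]
Expanding along the first row, det(C) = 1·((-3)·16 - 33·(-8)) - (-3)·(1·16 - 33·0) + 33·(1·(-8) - (-3)·0) = 1·216 - (-3)·16 + 33·(-8) = 0
Since det(C) = 0, rank(C) < 3 and the system is not completely controllable.

0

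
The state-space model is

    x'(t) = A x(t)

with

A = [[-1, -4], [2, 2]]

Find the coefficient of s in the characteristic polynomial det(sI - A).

For a 2×2 matrix, det(sI - A) = s^2 - (tr A)s + det A.
tr A = 1, det A = 6.
So p(s) = s^2 - s + 6.
The coefficient of s is -1.

-1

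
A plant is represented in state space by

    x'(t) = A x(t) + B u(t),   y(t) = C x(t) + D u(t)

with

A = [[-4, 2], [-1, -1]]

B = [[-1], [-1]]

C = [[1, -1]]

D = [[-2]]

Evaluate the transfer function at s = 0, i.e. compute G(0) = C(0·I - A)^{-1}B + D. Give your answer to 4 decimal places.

-2.0000

G(0) = C(-A)^{-1}B + D = -C A^{-1} B + D.
det A = 6, so A^{-1} = (1/6)·adj(A) = [[-1/6, -1/3], [1/6, -2/3]]
A^{-1} B = [1/2, 1/2]^T
C A^{-1} B = 0
G(0) = D - C A^{-1} B = -2 - (0) = -2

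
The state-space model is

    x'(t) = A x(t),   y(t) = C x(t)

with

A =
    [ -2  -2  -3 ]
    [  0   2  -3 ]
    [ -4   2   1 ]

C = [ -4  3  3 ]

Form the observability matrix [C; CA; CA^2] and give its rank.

3

CA = [[-4, 20, 6]]
CA^2 = [[-16, 60, -42]]
Observability matrix O = [C; CA; CA^2] = [[-4, 3, 3], [-4, 20, 6], [-16, 60, -42]]
det(O) = (-4)·(20·(-42) - 6·60) - 3·((-4)·(-42) - 6·(-16)) + 3·((-4)·60 - 20·(-16)) = (-4)·(-1200) - 3·264 + 3·80 = 4248 ≠ 0, so rank(O) = 3.
rank(O) = 3 = n, so the pair (A, C) is completely observable.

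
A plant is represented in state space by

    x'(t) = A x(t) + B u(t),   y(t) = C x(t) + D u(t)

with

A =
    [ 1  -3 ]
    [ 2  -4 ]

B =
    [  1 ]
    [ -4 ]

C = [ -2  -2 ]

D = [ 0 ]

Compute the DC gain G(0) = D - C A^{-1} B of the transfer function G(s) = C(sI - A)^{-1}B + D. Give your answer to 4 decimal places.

G(0) = C(-A)^{-1}B + D = -C A^{-1} B + D.
det A = 2, so A^{-1} = (1/2)·adj(A) = [[-2, 3/2], [-1, 1/2]]
A^{-1} B = [-8, -3]^T
C A^{-1} B = 22
G(0) = D - C A^{-1} B = 0 - (22) = -22

-22.0000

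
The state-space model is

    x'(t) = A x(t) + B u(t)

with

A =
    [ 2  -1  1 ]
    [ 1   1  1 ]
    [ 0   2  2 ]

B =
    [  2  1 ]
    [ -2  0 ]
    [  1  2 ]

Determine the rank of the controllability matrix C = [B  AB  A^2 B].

3

AB = [[7, 4], [1, 3], [-2, 4]]
A^2B = [[11, 9], [6, 11], [-2, 14]]
Controllability matrix C = [B  AB  A^2B] = [[2, 1, 7, 4, 11, 9], [-2, 0, 1, 3, 6, 11], [1, 2, -2, 4, -2, 14]]
Take the 3×3 submatrix of C formed by columns 1, 2, 3: [[2, 1, 7], [-2, 0, 1], [1, 2, -2]]. Its determinant is 2·(0·(-2) - 1·2) - 1·((-2)·(-2) - 1·1) + 7·((-2)·2 - 0·1) = 2·(-2) - 1·3 + 7·(-4) = -35 ≠ 0.
So rank(C) ≥ 3; since C has 3 rows, rank(C) = 3.
rank(C) = 3 = n, so the pair (A, B) is completely controllable.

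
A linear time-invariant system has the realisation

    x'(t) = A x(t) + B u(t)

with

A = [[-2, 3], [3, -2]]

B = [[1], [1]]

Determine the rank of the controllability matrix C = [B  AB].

AB = [[1], [1]]
Controllability matrix C = [B  AB] = [[1, 1], [1, 1]]
Every column of C is a scalar multiple of column 1 = [1, 1] (multipliers 1, 1), so the columns span a one-dimensional space.
C ≠ 0, hence rank(C) = 1.
rank(C) = 1 < n = 2, so the pair (A, B) is not completely controllable.

1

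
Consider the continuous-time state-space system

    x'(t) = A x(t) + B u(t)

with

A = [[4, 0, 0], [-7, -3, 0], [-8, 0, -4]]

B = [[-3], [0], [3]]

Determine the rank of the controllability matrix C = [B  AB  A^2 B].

AB = [[-12], [21], [12]]
A^2B = [[-48], [21], [48]]
Controllability matrix C = [B  AB  A^2B] = [[-3, -12, -48], [0, 21, 21], [3, 12, 48]]
The rows r1, r2, r3 of C are linearly dependent: r1 + r3 = 0 (check each entry), so rank(C) ≤ 2.
The 2×2 minor from rows 1, 2, columns 1, 2 is (-3)·21 - (-12)·0 = -63 - 0 = -63 ≠ 0, so rank(C) = 2.
rank(C) = 2 < n = 3, so the pair (A, B) is not completely controllable.

2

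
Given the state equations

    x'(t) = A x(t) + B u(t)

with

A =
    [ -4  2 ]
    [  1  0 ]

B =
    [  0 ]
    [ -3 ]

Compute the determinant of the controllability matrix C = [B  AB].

-18

AB = [[-6], [0]]
Controllability matrix C = [B  AB] = [[0, -6], [-3, 0]]
det(C) = 0·0 - (-6)·(-3) = 0 - 18 = -18
Since det(C) ≠ 0, rank(C) = 2 and the system is completely controllable.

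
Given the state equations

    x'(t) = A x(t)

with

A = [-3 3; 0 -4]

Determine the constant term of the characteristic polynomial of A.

For a 2×2 matrix, det(sI - A) = s^2 - (tr A)s + det A.
tr A = -7, det A = 12.
So p(s) = s^2 + 7s + 12.
The constant term is 12.

12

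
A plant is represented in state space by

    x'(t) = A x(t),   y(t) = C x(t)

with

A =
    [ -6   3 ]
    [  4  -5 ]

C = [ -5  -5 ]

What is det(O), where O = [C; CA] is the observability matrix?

CA = [[10, 10]]
Observability matrix O = [C; CA] = [[-5, -5], [10, 10]]
det(O) = (-5)·10 - (-5)·10 = -50 - (-50) = 0
Since det(O) = 0, rank(O) < 2 and the system is not completely observable.

0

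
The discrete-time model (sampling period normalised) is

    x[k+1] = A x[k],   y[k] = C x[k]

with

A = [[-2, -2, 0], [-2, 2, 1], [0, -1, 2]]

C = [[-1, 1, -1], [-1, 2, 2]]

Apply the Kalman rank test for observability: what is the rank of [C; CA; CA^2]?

3

CA = [[0, 5, -1], [-2, 4, 6]]
CA^2 = [[-10, 11, 3], [-4, 6, 16]]
Observability matrix O = [C; CA; CA^2] = [[-1, 1, -1], [-1, 2, 2], [0, 5, -1], [-2, 4, 6], [-10, 11, 3], [-4, 6, 16]]
Take the 3×3 submatrix of O formed by rows 1, 2, 3: [[-1, 1, -1], [-1, 2, 2], [0, 5, -1]]. Its determinant is (-1)·(2·(-1) - 2·5) - 1·((-1)·(-1) - 2·0) + (-1)·((-1)·5 - 2·0) = (-1)·(-12) - 1·1 + (-1)·(-5) = 16 ≠ 0.
So rank(O) ≥ 3; since O has 3 columns, rank(O) = 3.
rank(O) = 3 = n, so the pair (A, C) is completely observable.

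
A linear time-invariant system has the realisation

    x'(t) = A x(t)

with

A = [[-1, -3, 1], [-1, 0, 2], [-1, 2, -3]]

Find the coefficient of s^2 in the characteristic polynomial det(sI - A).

4

Expand det(sI - A) for the 3×3 matrix.
p(s) = s^3 + 4s^2 - 3s - 17.
(Check: constant term = det(-A) = (-1)^3 det A = -17; coefficient of s^2 = -tr A = 4.)
The coefficient of s^2 is 4.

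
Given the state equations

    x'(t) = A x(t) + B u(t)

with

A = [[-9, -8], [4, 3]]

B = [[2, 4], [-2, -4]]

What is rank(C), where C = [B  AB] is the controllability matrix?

1

AB = [[-2, -4], [2, 4]]
Controllability matrix C = [B  AB] = [[2, 4, -2, -4], [-2, -4, 2, 4]]
Every column of C is a scalar multiple of column 1 = [2, -2] (multipliers 1, 2, -1, -2), so the columns span a one-dimensional space.
C ≠ 0, hence rank(C) = 1.
rank(C) = 1 < n = 2, so the pair (A, B) is not completely controllable.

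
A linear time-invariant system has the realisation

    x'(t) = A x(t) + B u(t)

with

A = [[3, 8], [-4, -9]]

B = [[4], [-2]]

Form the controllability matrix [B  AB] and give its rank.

1

AB = [[-4], [2]]
Controllability matrix C = [B  AB] = [[4, -4], [-2, 2]]
Every column of C is a scalar multiple of column 1 = [4, -2] (multipliers 1, -1), so the columns span a one-dimensional space.
C ≠ 0, hence rank(C) = 1.
rank(C) = 1 < n = 2, so the pair (A, B) is not completely controllable.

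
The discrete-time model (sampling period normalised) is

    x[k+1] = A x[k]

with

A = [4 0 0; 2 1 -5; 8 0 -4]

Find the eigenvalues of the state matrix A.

det(zI - A) = z^3 - (tr A)z^2 + (M11 + M22 + M33)z - det A, where Mii is the 2×2 principal minor of A obtained by deleting row i and column i.
tr A = 4 + 1 + (-4) = 1; M11 = 1·(-4) - (-5)·0 = -4 - 0 = -4; M22 = 4·(-4) - 0·8 = -16 - 0 = -16; M33 = 4·1 - 0·2 = 4 - 0 = 4; sum of minors = -16.
det A = 4·(1·(-4) - (-5)·0) - 0·(2·(-4) - (-5)·8) + 0·(2·0 - 1·8) = 4·(-4) - 0·32 + 0·(-8) = -16.
So p(z) = det(zI - A) = z^3 - z^2 - 16z + 16.
Rational-root test: any integer root divides 16. Testing small divisors, z = 1 works: p(1) = 1 + (-1) + (-16) + 16 = 0, so (z - 1) is a factor.
Dividing, p(z) = (z - 1)(z^2 - 16).
Factor z^2 - 16: two numbers with sum 0 and product -16 are 4 and -4, so z^2 - 16 = (z - 4)(z + 4).
Hence p(z) = (z - 4) (z - 1) (z + 4), with roots -4, 1, 4.

-4, 1, 4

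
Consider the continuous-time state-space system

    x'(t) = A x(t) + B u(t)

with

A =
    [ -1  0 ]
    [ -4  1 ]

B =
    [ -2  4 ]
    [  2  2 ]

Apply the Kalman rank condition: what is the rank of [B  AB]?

2

AB = [[2, -4], [10, -14]]
Controllability matrix C = [B  AB] = [[-2, 4, 2, -4], [2, 2, 10, -14]]
Take the 2×2 submatrix of C formed by columns 1, 2: [[-2, 4], [2, 2]]. Its determinant is (-2)·2 - 4·2 = -4 - 8 = -12 ≠ 0.
So rank(C) ≥ 2; since C has 2 rows, rank(C) = 2.
rank(C) = 2 = n, so the pair (A, B) is completely controllable.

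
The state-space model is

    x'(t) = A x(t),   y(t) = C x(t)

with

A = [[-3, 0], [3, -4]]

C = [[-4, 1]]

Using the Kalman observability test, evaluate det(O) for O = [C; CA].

CA = [[15, -4]]
Observability matrix O = [C; CA] = [[-4, 1], [15, -4]]
det(O) = (-4)·(-4) - 1·15 = 16 - 15 = 1
Since det(O) ≠ 0, rank(O) = 2 and the system is completely observable.

1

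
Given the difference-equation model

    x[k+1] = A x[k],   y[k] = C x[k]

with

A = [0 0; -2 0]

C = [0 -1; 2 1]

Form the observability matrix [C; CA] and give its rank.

CA = [[2, 0], [-2, 0]]
Observability matrix O = [C; CA] = [[0, -1], [2, 1], [2, 0], [-2, 0]]
Take the 2×2 submatrix of O formed by rows 1, 2: [[0, -1], [2, 1]]. Its determinant is 0·1 - (-1)·2 = 0 - (-2) = 2 ≠ 0.
So rank(O) ≥ 2; since O has 2 columns, rank(O) = 2.
rank(O) = 2 = n, so the pair (A, C) is completely observable.

2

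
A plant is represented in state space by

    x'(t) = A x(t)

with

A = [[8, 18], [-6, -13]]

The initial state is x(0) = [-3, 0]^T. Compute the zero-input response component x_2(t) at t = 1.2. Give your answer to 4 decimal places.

1.7578

det(sI - A) = s^2 - (tr A)s + det A, with tr A = 8 + (-13) = -5 and det A = 8·(-13) - 18·(-6) = -104 - (-108) = 4.
So p(s) = det(sI - A) = s^2 + 5s + 4.
Factor s^2 + 5s + 4: two numbers with sum -5 and product 4 are -1 and -4, so s^2 + 5s + 4 = (s + 1)(s + 4).
Hence p(s) = (s + 1) (s + 4), with roots -4, -1.
The eigenvalues -4, -1 are distinct and real, so A is diagonalisable and x(t) = e^{At} x(0) = V diag(e^{λ_i t}) V^{-1} x(0), where the columns of V are the eigenvectors.
λ = -4: A - (-4)I = [[12, 18], [-6, -9]]. Row 1 gives 12·v1 + 18·v2 = 0, so take v_1 = [-3, 2]^T.
λ = -1: A - (-1)I = [[9, 18], [-6, -12]]. Row 1 gives 9·v1 + 18·v2 = 0, so take v_2 = [-2, 1]^T.
V = [v_1 v_2] = [[-3, -2], [2, 1]] has det V = 1, so V^{-1} = adj(V)/det V = [[1, 2], [-2, -3]].
Modal coordinates z(0) = V^{-1} x(0): 1·(-3) + 2·0 = -3; (-2)·(-3) + (-3)·0 = 6; so z(0) = [-3, 6]^T.
x_2(t) = Σ_i (v_i)_2 · z_i(0) · e^{λ_i t} (row 2 of V times the modal terms).
x_2(1.2) = 2·(-3)·e^{-4·1.2} + 1·6·e^{-1·1.2} = (-6)·0.008230 + 6·0.301194 = 1.7578.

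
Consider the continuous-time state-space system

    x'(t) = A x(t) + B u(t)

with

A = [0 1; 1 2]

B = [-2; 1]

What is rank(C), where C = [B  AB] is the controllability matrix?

2

AB = [[1], [0]]
Controllability matrix C = [B  AB] = [[-2, 1], [1, 0]]
det(C) = (-2)·0 - 1·1 = 0 - 1 = -1 ≠ 0, so rank(C) = 2.
rank(C) = 2 = n, so the pair (A, B) is completely controllable.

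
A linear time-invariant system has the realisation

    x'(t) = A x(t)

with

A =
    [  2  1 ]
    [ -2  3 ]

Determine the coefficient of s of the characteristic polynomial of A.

-5

For a 2×2 matrix, det(sI - A) = s^2 - (tr A)s + det A.
tr A = 5, det A = 8.
So p(s) = s^2 - 5s + 8.
The coefficient of s is -5.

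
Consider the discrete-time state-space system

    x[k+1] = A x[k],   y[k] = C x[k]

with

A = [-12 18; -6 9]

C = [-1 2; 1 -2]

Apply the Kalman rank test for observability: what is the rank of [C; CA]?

CA = [[0, 0], [0, 0]]
Observability matrix O = [C; CA] = [[-1, 2], [1, -2], [0, 0], [0, 0]]
Every row of O is a scalar multiple of row 1 = [-1, 2] (multipliers 1, -1, 0, 0), so the rows span a one-dimensional space.
O ≠ 0, hence rank(O) = 1.
rank(O) = 1 < n = 2, so the pair (A, C) is not completely observable.

1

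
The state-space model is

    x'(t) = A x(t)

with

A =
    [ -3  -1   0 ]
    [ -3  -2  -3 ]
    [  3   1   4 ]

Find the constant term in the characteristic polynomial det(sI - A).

Expand det(sI - A) for the 3×3 matrix.
p(s) = s^3 + s^2 - 14s - 12.
(Check: constant term = det(-A) = (-1)^3 det A = -12; coefficient of s^2 = -tr A = 1.)
The constant term is -12.

-12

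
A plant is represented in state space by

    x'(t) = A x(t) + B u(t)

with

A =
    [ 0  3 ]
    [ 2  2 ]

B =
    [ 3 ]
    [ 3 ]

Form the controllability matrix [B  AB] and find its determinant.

9

AB = [[9], [12]]
Controllability matrix C = [B  AB] = [[3, 9], [3, 12]]
det(C) = 3·12 - 9·3 = 36 - 27 = 9
Since det(C) ≠ 0, rank(C) = 2 and the system is completely controllable.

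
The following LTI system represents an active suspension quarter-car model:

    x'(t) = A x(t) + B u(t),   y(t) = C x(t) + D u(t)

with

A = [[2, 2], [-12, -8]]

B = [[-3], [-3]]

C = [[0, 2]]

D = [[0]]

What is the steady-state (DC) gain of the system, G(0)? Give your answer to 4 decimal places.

G(0) = C(-A)^{-1}B + D = -C A^{-1} B + D.
det A = 8, so A^{-1} = (1/8)·adj(A) = [[-1, -1/4], [3/2, 1/4]]
A^{-1} B = [15/4, -21/4]^T
C A^{-1} B = -21/2
G(0) = D - C A^{-1} B = 0 - (-21/2) = 21/2 ≈ 10.5000

10.5000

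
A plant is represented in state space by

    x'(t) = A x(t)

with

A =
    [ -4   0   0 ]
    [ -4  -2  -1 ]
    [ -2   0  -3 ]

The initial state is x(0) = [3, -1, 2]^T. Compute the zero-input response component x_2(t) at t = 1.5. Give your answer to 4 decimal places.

-0.3208

det(sI - A) = s^3 - (tr A)s^2 + (M11 + M22 + M33)s - det A, where Mii is the 2×2 principal minor of A obtained by deleting row i and column i.
tr A = (-4) + (-2) + (-3) = -9; M11 = (-2)·(-3) - (-1)·0 = 6 - 0 = 6; M22 = (-4)·(-3) - 0·(-2) = 12 - 0 = 12; M33 = (-4)·(-2) - 0·(-4) = 8 - 0 = 8; sum of minors = 26.
det A = (-4)·((-2)·(-3) - (-1)·0) - 0·((-4)·(-3) - (-1)·(-2)) + 0·((-4)·0 - (-2)·(-2)) = (-4)·6 - 0·10 + 0·(-4) = -24.
So p(s) = det(sI - A) = s^3 + 9s^2 + 26s + 24.
Rational-root test: any integer root divides 24. Testing small divisors, s = -2 works: p(-2) = -8 + 36 + (-52) + 24 = 0, so (s + 2) is a factor.
Dividing, p(s) = (s + 2)(s^2 + 7s + 12).
Factor s^2 + 7s + 12: two numbers with sum -7 and product 12 are -3 and -4, so s^2 + 7s + 12 = (s + 3)(s + 4).
Hence p(s) = (s + 2) (s + 3) (s + 4), with roots -4, -3, -2.
The eigenvalues -4, -3, -2 are distinct and real, so A is diagonalisable and x(t) = e^{At} x(0) = V diag(e^{λ_i t}) V^{-1} x(0), where the columns of V are the eigenvectors.
λ = -4: A - (-4)I = [[0, 0, 0], [-4, 2, -1], [-2, 0, 1]]. v must be orthogonal to every row; (row 2) × (row 3) = [2, 6, 4], so take v_1 = [1, 3, 2]^T.
λ = -3: A - (-3)I = [[-1, 0, 0], [-4, 1, -1], [-2, 0, 0]]. v must be orthogonal to every row; (row 1) × (row 2) = [0, -1, -1], so take v_2 = [0, 1, 1]^T.
λ = -2: A - (-2)I = [[-2, 0, 0], [-4, 0, -1], [-2, 0, -1]]. v must be orthogonal to every row; (row 1) × (row 2) = [0, -2, 0], so take v_3 = [0, 1, 0]^T.
V = [v_1 v_2 v_3] = [[1, 0, 0], [3, 1, 1], [2, 1, 0]] has det V = -1, so V^{-1} = adj(V)/det V = [[1, 0, 0], [-2, 0, 1], [-1, 1, -1]].
Modal coordinates z(0) = V^{-1} x(0): 1·3 + 0·(-1) + 0·2 = 3; (-2)·3 + 0·(-1) + 1·2 = -4; (-1)·3 + 1·(-1) + (-1)·2 = -6; so z(0) = [3, -4, -6]^T.
x_2(t) = Σ_i (v_i)_2 · z_i(0) · e^{λ_i t} (row 2 of V times the modal terms).
x_2(1.5) = 3·3·e^{-4·1.5} + 1·(-4)·e^{-3·1.5} + 1·(-6)·e^{-2·1.5} = 9·0.002479 + (-4)·0.011109 + (-6)·0.049787 = -0.3208.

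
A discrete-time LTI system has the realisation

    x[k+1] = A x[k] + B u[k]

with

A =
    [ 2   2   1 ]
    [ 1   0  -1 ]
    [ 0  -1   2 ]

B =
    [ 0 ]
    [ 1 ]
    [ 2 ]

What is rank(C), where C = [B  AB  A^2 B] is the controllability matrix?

AB = [[4], [-2], [3]]
A^2B = [[7], [1], [8]]
Controllability matrix C = [B  AB  A^2B] = [[0, 4, 7], [1, -2, 1], [2, 3, 8]]
det(C) = 0·((-2)·8 - 1·3) - 4·(1·8 - 1·2) + 7·(1·3 - (-2)·2) = 0·(-19) - 4·6 + 7·7 = 25 ≠ 0, so rank(C) = 3.
rank(C) = 3 = n, so the pair (A, B) is completely controllable.

3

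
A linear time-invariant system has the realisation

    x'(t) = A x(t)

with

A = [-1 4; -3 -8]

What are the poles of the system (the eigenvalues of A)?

-5, -4

det(sI - A) = s^2 - (tr A)s + det A, with tr A = (-1) + (-8) = -9 and det A = (-1)·(-8) - 4·(-3) = 8 - (-12) = 20.
So p(s) = det(sI - A) = s^2 + 9s + 20.
Factor s^2 + 9s + 20: two numbers with sum -9 and product 20 are -4 and -5, so s^2 + 9s + 20 = (s + 4)(s + 5).
Hence p(s) = (s + 4) (s + 5), with roots -5, -4.
All eigenvalues have negative real part, so the system is asymptotically stable.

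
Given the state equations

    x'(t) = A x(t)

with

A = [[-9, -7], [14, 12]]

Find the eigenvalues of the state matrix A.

det(sI - A) = s^2 - (tr A)s + det A, with tr A = (-9) + 12 = 3 and det A = (-9)·12 - (-7)·14 = -108 - (-98) = -10.
So p(s) = det(sI - A) = s^2 - 3s - 10.
Factor s^2 - 3s - 10: two numbers with sum 3 and product -10 are 5 and -2, so s^2 - 3s - 10 = (s - 5)(s + 2).
Hence p(s) = (s - 5) (s + 2), with roots -2, 5.
At least one eigenvalue has non-negative real part, so the system is not asymptotically stable.

-2, 5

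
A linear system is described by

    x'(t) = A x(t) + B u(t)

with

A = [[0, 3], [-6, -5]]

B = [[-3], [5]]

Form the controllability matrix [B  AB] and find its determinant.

-54

AB = [[15], [-7]]
Controllability matrix C = [B  AB] = [[-3, 15], [5, -7]]
det(C) = (-3)·(-7) - 15·5 = 21 - 75 = -54
Since det(C) ≠ 0, rank(C) = 2 and the system is completely controllable.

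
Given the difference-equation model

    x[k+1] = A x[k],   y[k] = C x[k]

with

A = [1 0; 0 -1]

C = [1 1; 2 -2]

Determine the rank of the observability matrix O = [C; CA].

CA = [[1, -1], [2, 2]]
Observability matrix O = [C; CA] = [[1, 1], [2, -2], [1, -1], [2, 2]]
Take the 2×2 submatrix of O formed by rows 1, 2: [[1, 1], [2, -2]]. Its determinant is 1·(-2) - 1·2 = -2 - 2 = -4 ≠ 0.
So rank(O) ≥ 2; since O has 2 columns, rank(O) = 2.
rank(O) = 2 = n, so the pair (A, C) is completely observable.

2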